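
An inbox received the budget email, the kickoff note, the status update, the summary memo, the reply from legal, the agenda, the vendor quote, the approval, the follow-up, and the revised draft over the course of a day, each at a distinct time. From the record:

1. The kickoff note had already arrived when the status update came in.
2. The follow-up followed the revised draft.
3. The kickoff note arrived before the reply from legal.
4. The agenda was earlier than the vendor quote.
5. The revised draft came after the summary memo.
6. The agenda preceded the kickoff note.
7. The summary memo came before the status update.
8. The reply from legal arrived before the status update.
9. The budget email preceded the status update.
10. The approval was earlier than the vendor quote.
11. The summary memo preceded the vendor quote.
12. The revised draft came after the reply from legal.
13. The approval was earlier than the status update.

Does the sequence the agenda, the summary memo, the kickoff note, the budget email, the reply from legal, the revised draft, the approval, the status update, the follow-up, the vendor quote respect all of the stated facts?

yes

Check each stated constraint against the proposed order — e.g. the summary memo is ahead of the vendor quote; the agenda is ahead of the vendor quote. Every pair is in the required order; nothing is violated.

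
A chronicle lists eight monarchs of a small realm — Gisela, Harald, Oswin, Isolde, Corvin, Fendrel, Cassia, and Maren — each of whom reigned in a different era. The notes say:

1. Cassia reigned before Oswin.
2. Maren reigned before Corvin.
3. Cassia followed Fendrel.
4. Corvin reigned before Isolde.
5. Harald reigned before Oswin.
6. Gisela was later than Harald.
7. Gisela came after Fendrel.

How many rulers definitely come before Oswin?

Directly stated before Oswin: Cassia and Harald.
Fendrel reaches Oswin via Fendrel → Cassia → Oswin.
That's Cassia, Fendrel, and Harald — 3 in all.

3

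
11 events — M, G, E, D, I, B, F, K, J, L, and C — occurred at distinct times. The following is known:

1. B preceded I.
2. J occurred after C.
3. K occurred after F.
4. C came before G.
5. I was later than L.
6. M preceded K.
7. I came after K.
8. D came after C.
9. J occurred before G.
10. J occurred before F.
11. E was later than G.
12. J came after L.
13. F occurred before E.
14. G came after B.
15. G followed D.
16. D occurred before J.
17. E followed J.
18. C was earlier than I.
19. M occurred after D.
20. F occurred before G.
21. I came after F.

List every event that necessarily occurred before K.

Directly stated before K: F and M.
C reaches K via C → D → M → K.
D reaches K via D → M → K.
J reaches K via J → F → K.
Likewise L reaches K by chaining the stated constraints.
No chain forces I (or any of the others) ahead of K.

C, D, F, J, L, M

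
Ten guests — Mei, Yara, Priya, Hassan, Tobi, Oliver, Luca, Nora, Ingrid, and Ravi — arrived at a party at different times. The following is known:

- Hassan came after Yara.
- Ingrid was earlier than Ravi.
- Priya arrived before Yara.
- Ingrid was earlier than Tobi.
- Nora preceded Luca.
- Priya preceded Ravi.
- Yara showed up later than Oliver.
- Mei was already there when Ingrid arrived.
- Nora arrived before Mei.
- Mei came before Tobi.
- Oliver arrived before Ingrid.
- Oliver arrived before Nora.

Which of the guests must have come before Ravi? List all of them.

Directly stated before Ravi: Ingrid and Priya.
Mei reaches Ravi via Mei → Ingrid → Ravi.
Nora reaches Ravi via Nora → Mei → Ingrid → Ravi.
Oliver reaches Ravi via Oliver → Ingrid → Ravi.
No chain forces Tobi (or any of the others) ahead of Ravi.

Ingrid, Mei, Nora, Oliver, Priya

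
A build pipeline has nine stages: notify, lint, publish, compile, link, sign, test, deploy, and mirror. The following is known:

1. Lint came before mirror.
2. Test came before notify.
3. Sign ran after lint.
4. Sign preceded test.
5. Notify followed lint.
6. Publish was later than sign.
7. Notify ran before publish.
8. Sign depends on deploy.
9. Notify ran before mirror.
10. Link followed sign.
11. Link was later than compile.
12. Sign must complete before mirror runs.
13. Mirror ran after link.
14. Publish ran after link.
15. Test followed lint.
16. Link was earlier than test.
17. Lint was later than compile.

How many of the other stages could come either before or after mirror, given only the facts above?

1

Forced before mirror: compile, deploy, link, lint, notify, sign, and test.
That leaves publish with no forced order relative to mirror — 1.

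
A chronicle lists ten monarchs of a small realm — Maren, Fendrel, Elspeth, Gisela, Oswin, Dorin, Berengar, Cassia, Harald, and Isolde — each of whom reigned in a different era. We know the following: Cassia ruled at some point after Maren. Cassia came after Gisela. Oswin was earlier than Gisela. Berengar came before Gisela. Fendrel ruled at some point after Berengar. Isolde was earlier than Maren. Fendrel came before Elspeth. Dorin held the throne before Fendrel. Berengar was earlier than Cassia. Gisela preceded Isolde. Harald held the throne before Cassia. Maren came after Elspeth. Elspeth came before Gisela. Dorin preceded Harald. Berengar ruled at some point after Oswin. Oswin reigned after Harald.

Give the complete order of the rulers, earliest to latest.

The constraints fix every adjacent pair, so only one ordering works:
Dorin → Harald → Oswin → Berengar → Fendrel → Elspeth → Gisela → Isolde → Maren → Cassia.

Dorin, Harald, Oswin, Berengar, Fendrel, Elspeth, Gisela, Isolde, Maren, Cassia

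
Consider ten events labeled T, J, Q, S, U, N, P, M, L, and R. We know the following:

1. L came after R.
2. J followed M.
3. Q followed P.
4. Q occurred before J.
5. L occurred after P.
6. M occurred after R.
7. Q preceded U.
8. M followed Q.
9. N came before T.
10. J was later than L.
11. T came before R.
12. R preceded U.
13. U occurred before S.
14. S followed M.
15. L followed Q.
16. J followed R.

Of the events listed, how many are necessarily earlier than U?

5

Directly stated before U: Q and R.
N reaches U via N → T → R → U.
P reaches U via P → Q → U.
T reaches U via T → R → U.
That's N, P, Q, R, and T — 5 in all.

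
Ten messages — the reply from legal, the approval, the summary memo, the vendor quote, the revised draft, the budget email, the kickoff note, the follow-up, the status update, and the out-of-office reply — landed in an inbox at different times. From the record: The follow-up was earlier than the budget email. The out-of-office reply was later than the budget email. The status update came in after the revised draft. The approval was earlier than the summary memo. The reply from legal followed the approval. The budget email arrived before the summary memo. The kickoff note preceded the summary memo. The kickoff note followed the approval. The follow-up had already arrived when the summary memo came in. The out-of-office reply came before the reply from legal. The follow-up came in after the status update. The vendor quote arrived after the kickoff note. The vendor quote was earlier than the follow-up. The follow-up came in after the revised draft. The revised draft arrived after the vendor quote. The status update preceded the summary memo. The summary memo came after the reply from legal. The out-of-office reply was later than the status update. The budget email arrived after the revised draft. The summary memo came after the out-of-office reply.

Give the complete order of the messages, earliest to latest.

The constraints fix every adjacent pair, so only one ordering works:
the approval → the kickoff note → the vendor quote → the revised draft → the status update → the follow-up → the budget email → the out-of-office reply → the reply from legal → the summary memo.

the approval, the kickoff note, the vendor quote, the revised draft, the status update, the follow-up, the budget email, the out-of-office reply, the reply from legal, the summary memo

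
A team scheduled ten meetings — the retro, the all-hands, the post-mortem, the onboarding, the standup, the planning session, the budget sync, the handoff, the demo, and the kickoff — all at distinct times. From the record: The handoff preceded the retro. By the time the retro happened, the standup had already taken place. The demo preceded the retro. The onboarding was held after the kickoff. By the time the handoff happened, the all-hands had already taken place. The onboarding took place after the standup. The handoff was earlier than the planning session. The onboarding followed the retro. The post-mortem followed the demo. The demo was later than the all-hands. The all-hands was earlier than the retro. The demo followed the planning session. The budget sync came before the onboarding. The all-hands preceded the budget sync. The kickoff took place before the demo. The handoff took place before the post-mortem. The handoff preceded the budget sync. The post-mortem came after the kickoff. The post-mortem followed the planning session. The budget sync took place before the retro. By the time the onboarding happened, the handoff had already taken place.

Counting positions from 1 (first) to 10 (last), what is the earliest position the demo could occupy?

5

The all-hands, the handoff, the kickoff, and the planning session must all come before the demo — 4 forced predecessors.
Nothing else is forced ahead of the demo, so its earliest slot is position 4 + 1 = 5.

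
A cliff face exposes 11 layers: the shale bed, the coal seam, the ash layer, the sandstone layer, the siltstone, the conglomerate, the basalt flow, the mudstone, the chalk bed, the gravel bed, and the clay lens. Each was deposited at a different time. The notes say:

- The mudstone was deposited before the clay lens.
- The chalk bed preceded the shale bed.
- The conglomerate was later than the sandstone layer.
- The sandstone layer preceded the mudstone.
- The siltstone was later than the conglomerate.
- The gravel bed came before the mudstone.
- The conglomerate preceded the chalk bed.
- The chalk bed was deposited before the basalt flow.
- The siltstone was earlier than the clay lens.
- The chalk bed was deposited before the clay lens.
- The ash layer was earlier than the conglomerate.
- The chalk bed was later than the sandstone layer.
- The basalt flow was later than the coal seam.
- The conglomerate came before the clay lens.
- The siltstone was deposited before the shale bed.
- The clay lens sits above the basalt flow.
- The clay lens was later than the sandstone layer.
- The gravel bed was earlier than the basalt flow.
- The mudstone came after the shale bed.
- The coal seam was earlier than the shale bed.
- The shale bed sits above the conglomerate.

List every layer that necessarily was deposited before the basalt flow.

the ash layer, the chalk bed, the coal seam, the conglomerate, the gravel bed, the sandstone layer

Directly stated before the basalt flow: the chalk bed, the coal seam, and the gravel bed.
The ash layer reaches the basalt flow via the ash layer → the conglomerate → the chalk bed → the basalt flow.
The conglomerate reaches the basalt flow via the conglomerate → the chalk bed → the basalt flow.
The sandstone layer reaches the basalt flow via the sandstone layer → the chalk bed → the basalt flow.
No chain forces the siltstone (or any of the others) ahead of the basalt flow.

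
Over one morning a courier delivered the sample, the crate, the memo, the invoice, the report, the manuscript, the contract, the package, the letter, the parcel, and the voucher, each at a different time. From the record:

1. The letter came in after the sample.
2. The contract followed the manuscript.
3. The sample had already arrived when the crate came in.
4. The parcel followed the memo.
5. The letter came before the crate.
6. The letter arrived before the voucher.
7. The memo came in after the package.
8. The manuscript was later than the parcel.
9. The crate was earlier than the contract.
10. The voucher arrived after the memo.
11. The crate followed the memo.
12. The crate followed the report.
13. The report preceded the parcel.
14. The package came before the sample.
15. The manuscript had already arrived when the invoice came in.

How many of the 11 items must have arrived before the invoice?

Directly stated before the invoice: the manuscript.
The memo reaches the invoice via the memo → the parcel → the manuscript → the invoice.
The package reaches the invoice via the package → the memo → the parcel → the manuscript → the invoice.
The parcel reaches the invoice via the parcel → the manuscript → the invoice.
Likewise the report reaches the invoice by chaining the stated constraints.
No chain forces the letter (or any of the others) ahead of the invoice.
That's the manuscript, the memo, the package, the parcel, and the report — 5 in all.

5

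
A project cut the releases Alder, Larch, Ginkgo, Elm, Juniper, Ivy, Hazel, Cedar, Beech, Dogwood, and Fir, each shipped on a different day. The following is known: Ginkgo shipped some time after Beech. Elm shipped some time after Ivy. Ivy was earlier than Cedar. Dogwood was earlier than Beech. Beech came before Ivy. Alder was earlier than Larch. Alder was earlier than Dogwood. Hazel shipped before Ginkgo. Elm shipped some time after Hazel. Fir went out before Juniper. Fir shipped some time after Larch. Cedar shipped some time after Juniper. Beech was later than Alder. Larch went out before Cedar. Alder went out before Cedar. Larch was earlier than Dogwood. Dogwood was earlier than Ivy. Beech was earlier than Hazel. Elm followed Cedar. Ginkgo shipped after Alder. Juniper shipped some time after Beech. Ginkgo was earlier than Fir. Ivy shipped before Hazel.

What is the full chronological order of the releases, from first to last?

Alder, Larch, Dogwood, Beech, Ivy, Hazel, Ginkgo, Fir, Juniper, Cedar, Elm

The constraints fix every adjacent pair, so only one ordering works:
Alder → Larch → Dogwood → Beech → Ivy → Hazel → Ginkgo → Fir → Juniper → Cedar → Elm.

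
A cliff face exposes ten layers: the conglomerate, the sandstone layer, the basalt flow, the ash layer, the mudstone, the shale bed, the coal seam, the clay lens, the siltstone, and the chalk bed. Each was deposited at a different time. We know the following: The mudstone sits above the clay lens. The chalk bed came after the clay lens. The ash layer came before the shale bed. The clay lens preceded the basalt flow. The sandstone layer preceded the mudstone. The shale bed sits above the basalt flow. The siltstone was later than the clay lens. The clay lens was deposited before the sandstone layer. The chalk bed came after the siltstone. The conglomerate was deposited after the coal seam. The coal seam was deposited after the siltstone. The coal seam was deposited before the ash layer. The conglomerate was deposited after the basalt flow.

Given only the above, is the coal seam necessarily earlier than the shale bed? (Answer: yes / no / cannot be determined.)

yes

Chain the constraints: the coal seam → the ash layer → the shale bed. Each link is directly stated, so the coal seam comes before the shale bed.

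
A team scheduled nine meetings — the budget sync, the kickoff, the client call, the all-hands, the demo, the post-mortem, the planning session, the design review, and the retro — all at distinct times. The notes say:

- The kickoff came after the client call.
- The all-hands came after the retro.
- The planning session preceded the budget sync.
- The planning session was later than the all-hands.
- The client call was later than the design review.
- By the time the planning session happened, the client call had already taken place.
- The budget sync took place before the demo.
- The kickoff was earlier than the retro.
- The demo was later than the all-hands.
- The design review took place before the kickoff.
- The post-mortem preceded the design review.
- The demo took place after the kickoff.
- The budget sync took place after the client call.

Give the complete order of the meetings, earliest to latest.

The constraints fix every adjacent pair, so only one ordering works:
the post-mortem → the design review → the client call → the kickoff → the retro → the all-hands → the planning session → the budget sync → the demo.

the post-mortem, the design review, the client call, the kickoff, the retro, the all-hands, the planning session, the budget sync, the demo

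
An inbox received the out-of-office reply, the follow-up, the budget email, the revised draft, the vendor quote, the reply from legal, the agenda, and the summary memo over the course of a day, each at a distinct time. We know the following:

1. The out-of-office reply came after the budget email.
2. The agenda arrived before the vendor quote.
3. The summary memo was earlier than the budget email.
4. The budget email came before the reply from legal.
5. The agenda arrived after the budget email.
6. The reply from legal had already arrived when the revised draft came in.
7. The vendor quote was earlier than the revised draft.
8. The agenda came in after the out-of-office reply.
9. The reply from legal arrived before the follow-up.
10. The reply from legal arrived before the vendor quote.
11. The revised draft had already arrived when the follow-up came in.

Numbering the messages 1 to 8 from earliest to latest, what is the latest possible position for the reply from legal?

The reply from legal must come before the follow-up, the revised draft, and the vendor quote — 3 messages forced after it.
Everything else can be placed before the reply from legal in some valid order, so the reply from legal can sit as late as position 8 − 3 = 5.

5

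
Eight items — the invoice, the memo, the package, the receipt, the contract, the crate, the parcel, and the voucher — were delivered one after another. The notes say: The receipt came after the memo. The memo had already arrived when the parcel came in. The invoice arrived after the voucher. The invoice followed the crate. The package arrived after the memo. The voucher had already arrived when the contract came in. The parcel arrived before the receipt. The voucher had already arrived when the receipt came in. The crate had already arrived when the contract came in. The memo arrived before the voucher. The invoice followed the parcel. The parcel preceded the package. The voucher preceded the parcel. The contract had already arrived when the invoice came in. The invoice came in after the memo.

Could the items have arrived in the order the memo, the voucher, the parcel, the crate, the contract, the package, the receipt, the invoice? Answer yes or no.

yes

Check each stated constraint against the proposed order — e.g. the memo is ahead of the receipt; the memo is ahead of the invoice. Every pair is in the required order; nothing is violated.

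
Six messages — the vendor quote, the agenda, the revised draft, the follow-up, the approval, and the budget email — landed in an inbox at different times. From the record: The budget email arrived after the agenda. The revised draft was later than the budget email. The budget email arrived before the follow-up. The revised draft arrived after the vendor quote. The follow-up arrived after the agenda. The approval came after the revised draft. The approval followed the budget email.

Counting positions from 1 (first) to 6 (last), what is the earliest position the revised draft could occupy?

The agenda, the budget email, and the vendor quote must all come before the revised draft — 3 forced predecessors.
Nothing else is forced ahead of the revised draft, so its earliest slot is position 3 + 1 = 4.

4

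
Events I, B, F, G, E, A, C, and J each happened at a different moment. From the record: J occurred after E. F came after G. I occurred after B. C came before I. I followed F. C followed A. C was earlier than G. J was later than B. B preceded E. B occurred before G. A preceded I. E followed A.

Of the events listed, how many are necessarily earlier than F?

Directly stated before F: G.
A reaches F via A → C → G → F.
B reaches F via B → G → F.
C reaches F via C → G → F.
That's A, B, C, and G — 4 in all.

4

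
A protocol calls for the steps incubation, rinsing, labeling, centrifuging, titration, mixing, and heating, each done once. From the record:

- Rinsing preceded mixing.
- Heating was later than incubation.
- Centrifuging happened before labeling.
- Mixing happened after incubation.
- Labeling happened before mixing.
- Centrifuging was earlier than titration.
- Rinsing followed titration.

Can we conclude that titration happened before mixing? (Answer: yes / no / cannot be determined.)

Chain the constraints: titration → rinsing → mixing. Each link is directly stated, so titration comes before mixing.

yes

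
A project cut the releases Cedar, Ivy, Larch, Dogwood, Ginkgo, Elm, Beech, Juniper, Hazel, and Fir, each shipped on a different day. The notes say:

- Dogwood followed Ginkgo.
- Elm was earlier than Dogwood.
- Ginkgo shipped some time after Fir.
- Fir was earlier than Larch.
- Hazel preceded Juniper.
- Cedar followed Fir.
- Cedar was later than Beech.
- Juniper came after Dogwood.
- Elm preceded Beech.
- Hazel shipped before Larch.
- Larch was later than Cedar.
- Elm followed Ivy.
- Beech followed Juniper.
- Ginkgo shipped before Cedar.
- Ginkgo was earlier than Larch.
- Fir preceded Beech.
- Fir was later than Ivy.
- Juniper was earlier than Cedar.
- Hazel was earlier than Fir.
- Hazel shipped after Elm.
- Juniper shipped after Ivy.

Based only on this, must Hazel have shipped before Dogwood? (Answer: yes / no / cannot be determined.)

Chain the constraints: Hazel → Fir → Ginkgo → Dogwood. Each link is directly stated, so Hazel comes before Dogwood.

yes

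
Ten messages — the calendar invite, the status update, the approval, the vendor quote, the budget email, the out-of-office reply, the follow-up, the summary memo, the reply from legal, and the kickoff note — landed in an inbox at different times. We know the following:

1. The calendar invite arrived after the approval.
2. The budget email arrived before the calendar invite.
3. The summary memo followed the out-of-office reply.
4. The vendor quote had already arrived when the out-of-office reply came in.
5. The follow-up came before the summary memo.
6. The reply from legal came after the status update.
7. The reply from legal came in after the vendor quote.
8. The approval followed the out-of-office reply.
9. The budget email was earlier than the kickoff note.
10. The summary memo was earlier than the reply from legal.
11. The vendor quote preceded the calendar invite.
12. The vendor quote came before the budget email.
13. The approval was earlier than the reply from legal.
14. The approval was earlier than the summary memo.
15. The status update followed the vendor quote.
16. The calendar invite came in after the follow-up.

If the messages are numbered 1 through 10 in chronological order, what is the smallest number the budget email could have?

2

The vendor quote must come before the budget email — 1 forced predecessor.
Nothing else is forced ahead of the budget email, so its earliest slot is position 1 + 1 = 2.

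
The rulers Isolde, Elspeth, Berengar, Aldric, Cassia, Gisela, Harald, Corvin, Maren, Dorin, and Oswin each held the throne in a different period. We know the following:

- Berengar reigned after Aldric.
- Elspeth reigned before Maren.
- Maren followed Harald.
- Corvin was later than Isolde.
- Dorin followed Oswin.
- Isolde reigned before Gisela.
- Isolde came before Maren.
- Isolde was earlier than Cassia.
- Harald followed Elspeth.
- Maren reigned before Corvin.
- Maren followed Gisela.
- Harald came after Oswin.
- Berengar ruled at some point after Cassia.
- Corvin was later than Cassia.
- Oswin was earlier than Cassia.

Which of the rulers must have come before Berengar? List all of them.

Aldric, Cassia, Isolde, Oswin

Directly stated before Berengar: Aldric and Cassia.
Isolde reaches Berengar via Isolde → Cassia → Berengar.
Oswin reaches Berengar via Oswin → Cassia → Berengar.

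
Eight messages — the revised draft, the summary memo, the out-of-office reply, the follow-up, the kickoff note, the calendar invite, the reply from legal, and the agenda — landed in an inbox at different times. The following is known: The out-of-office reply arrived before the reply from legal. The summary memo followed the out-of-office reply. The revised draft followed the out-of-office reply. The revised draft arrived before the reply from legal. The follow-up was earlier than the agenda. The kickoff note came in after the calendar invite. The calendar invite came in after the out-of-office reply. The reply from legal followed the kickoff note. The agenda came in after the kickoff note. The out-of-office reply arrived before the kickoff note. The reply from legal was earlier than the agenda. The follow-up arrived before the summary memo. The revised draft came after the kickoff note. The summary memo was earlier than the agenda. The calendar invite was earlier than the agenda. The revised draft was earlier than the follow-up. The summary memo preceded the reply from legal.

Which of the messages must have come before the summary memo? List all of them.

the calendar invite, the follow-up, the kickoff note, the out-of-office reply, the revised draft

Directly stated before the summary memo: the follow-up and the out-of-office reply.
The calendar invite reaches the summary memo via the calendar invite → the kickoff note → the revised draft → the follow-up → the summary memo.
The kickoff note reaches the summary memo via the kickoff note → the revised draft → the follow-up → the summary memo.
The revised draft reaches the summary memo via the revised draft → the follow-up → the summary memo.
No chain forces the agenda (or any of the others) ahead of the summary memo.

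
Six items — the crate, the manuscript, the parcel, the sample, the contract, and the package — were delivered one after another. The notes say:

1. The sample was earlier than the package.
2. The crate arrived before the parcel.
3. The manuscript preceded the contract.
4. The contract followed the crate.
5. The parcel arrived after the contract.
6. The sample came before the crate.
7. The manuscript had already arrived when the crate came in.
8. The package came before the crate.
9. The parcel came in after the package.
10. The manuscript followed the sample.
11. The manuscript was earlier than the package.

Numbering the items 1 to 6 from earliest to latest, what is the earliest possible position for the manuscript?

2

The sample must come before the manuscript — 1 forced predecessor.
Nothing else is forced ahead of the manuscript, so its earliest slot is position 1 + 1 = 2.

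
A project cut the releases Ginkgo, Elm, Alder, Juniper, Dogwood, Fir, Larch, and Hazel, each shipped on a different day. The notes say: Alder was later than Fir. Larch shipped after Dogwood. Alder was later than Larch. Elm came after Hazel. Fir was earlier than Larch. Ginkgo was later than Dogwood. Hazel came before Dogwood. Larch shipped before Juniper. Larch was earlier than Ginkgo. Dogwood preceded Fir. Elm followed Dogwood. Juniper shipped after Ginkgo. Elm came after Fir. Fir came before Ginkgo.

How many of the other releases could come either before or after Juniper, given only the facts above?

2

Forced before Juniper: Dogwood, Fir, Ginkgo, Hazel, and Larch.
That leaves Alder and Elm with no forced order relative to Juniper — 2.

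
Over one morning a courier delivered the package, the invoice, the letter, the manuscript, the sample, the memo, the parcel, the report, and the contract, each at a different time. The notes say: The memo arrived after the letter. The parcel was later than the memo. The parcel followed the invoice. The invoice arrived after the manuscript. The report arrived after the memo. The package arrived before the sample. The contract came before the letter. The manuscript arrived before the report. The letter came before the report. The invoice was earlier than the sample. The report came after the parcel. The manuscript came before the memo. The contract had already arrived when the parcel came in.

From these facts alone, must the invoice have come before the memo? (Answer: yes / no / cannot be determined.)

No chain of stated constraints runs from the invoice to the memo, and none runs from the memo to the invoice either.
So the relative order of the invoice and the memo is not fixed by the given facts.

cannot be determined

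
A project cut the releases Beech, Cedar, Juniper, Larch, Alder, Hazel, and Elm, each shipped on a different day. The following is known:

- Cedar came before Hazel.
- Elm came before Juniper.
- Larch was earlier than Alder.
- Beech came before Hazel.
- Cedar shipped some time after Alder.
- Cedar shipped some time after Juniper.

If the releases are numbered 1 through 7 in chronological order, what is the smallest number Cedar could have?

5

Alder, Elm, Juniper, and Larch must all come before Cedar — 4 forced predecessors.
Nothing else is forced ahead of Cedar, so its earliest slot is position 4 + 1 = 5.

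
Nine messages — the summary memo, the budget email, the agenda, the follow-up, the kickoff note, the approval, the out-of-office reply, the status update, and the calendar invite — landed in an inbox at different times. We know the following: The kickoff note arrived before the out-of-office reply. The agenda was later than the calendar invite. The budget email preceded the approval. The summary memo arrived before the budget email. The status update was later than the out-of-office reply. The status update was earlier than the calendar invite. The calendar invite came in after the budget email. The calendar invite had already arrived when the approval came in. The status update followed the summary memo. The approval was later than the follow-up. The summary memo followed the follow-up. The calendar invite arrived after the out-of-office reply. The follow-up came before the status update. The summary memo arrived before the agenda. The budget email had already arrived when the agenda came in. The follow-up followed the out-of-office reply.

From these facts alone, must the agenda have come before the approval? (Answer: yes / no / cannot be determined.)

No chain of stated constraints runs from the agenda to the approval, and none runs from the approval to the agenda either.
So the relative order of the agenda and the approval is not fixed by the given facts.

cannot be determined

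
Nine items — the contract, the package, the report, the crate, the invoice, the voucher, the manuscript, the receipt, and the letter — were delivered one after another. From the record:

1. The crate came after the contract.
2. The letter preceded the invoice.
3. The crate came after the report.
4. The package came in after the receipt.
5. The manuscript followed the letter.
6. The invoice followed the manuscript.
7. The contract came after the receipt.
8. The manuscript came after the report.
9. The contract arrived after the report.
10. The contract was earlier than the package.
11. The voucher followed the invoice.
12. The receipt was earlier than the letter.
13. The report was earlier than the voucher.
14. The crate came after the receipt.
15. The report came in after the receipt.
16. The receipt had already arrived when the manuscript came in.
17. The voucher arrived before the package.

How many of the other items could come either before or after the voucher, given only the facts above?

2

Forced before the voucher: the invoice, the letter, the manuscript, the receipt, and the report; forced after the voucher: the package.
That leaves the contract and the crate with no forced order relative to the voucher — 2.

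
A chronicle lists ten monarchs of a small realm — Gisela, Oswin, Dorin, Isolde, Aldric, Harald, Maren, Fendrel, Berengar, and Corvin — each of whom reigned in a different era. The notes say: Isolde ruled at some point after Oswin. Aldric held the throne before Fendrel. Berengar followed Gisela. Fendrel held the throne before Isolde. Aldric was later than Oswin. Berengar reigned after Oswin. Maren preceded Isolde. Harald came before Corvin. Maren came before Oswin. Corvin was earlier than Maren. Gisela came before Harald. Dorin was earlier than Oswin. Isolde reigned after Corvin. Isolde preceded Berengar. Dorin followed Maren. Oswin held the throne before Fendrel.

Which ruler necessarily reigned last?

Berengar

Every other ruler has a chain of constraints placing them before Berengar, so Berengar is last.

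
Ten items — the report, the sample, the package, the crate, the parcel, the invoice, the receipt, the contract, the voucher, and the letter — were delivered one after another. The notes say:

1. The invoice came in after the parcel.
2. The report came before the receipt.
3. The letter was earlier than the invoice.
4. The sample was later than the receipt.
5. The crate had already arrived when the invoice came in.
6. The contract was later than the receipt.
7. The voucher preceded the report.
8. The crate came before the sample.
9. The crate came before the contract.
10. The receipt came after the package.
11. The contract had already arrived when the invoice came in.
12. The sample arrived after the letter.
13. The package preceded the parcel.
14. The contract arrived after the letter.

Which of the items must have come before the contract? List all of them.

Directly stated before the contract: the crate, the letter, and the receipt.
The package reaches the contract via the package → the receipt → the contract.
The report reaches the contract via the report → the receipt → the contract.
The voucher reaches the contract via the voucher → the report → the receipt → the contract.
No chain forces the parcel (or any of the others) ahead of the contract.

the crate, the letter, the package, the receipt, the report, the voucher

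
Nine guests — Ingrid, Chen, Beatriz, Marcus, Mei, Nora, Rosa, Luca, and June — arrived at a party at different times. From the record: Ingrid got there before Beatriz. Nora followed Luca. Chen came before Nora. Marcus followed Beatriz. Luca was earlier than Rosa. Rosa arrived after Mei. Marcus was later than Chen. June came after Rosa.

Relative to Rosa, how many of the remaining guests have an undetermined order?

5

Forced before Rosa: Luca and Mei; forced after Rosa: June.
That leaves Beatriz, Chen, Ingrid, Marcus, and Nora with no forced order relative to Rosa — 5.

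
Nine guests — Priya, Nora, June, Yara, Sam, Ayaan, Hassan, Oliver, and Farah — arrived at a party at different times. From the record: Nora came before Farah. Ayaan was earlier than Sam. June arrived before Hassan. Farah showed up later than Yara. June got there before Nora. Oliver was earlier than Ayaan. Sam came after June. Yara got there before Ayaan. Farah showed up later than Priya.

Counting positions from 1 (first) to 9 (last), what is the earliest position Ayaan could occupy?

3

Oliver and Yara must both come before Ayaan — 2 forced predecessors.
Nothing else is forced ahead of Ayaan, so their earliest slot is position 2 + 1 = 3.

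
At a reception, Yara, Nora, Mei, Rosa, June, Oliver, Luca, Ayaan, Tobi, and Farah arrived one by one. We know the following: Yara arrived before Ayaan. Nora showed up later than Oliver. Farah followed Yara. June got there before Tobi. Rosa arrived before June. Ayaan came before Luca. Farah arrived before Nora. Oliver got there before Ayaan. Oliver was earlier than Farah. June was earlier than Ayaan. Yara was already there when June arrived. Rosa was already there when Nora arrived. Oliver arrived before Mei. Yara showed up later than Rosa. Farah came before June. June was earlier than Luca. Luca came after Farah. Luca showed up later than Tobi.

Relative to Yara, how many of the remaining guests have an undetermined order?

2

Forced before Yara: Rosa; forced after Yara: Ayaan, Farah, June, Luca, Nora, and Tobi.
That leaves Mei and Oliver with no forced order relative to Yara — 2.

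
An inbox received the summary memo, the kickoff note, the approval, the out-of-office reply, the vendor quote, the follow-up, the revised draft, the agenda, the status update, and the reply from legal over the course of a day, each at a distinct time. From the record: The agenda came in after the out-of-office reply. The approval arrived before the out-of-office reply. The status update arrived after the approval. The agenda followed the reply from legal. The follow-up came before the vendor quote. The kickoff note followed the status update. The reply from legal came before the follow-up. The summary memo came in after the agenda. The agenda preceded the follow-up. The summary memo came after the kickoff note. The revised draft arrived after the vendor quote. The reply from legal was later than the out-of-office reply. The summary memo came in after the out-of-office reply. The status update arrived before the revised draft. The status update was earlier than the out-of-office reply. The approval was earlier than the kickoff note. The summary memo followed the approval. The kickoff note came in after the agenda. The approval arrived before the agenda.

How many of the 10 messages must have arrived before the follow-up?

5

Directly stated before the follow-up: the agenda and the reply from legal.
The approval reaches the follow-up via the approval → the agenda → the follow-up.
The out-of-office reply reaches the follow-up via the out-of-office reply → the reply from legal → the follow-up.
The status update reaches the follow-up via the status update → the out-of-office reply → the reply from legal → the follow-up.
That's the agenda, the approval, the out-of-office reply, the reply from legal, and the status update — 5 in all.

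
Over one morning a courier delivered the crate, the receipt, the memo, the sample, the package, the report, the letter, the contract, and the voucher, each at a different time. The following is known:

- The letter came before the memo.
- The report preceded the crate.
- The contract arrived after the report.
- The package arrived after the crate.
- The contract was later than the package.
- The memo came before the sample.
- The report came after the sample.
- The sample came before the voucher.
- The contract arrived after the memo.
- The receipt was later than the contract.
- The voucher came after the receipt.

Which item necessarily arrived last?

Every other item has a chain of constraints placing it before the voucher, so the voucher is last.

the voucher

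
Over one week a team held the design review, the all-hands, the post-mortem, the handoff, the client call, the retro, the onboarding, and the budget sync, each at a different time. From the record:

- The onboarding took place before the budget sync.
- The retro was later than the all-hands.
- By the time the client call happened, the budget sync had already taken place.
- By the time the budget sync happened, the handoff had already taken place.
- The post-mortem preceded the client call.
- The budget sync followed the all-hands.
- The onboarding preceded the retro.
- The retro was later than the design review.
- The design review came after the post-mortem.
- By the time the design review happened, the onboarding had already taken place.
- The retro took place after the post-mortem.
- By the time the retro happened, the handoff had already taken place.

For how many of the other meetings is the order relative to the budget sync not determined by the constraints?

3

Forced before the budget sync: the all-hands, the handoff, and the onboarding; forced after the budget sync: the client call.
That leaves the design review, the post-mortem, and the retro with no forced order relative to the budget sync — 3.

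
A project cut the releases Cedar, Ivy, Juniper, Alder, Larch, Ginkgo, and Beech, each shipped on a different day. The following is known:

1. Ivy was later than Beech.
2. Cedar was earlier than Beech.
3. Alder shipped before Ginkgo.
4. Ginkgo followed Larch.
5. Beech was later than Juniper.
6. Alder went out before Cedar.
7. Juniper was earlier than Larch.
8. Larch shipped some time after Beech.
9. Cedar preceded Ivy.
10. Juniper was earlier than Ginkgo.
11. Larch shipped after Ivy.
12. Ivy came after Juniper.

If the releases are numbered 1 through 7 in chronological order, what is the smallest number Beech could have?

Alder, Cedar, and Juniper must all come before Beech — 3 forced predecessors.
Nothing else is forced ahead of Beech, so its earliest slot is position 3 + 1 = 4.

4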